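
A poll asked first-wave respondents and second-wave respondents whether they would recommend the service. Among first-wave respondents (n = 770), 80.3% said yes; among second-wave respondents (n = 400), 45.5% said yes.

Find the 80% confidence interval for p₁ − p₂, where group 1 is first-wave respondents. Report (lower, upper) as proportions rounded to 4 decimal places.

(0.3112, 0.3848)

SE₁ = √(p̂₁(1−p̂₁)/n₁) = √(0.8030·0.1970/770) = 0.01433; SE₂ = √(0.4550·0.5450/400) = 0.02490.
Independent samples: SE of the difference = √(SE₁² + SE₂²) = √(0.0002053489 + 0.00062001) = 0.02873.
z* for 80% confidence is 1.282, so the margin of error is 1.282 × 0.02873 = 0.03683.
Point estimate p̂₁ − p̂₂ = 0.8030 − 0.4550 = 0.3480.
0.3480 ± 0.03683 → (0.3112, 0.3848).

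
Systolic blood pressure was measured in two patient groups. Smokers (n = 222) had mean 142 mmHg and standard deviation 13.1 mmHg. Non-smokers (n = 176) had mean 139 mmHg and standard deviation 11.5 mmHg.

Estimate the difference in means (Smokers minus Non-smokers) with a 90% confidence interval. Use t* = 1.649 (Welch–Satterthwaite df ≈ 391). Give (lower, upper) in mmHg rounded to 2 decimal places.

Per-group SEs: s₁/√n₁ = 13.1/√222 = 0.8792, s₂/√n₂ = 11.5/√176 = 0.8668.
Unpooled SE of the difference: √(0.77299264 + 0.75134224) = 1.2346.
Margin of error = t* · SE = 1.649 × 1.2346 = 2.0359.
x̄₁ − x̄₂ = 142 − 139 = 3.0000.
CI: 3.0000 ± 2.0359 = (0.96, 5.04).

(0.96, 5.04)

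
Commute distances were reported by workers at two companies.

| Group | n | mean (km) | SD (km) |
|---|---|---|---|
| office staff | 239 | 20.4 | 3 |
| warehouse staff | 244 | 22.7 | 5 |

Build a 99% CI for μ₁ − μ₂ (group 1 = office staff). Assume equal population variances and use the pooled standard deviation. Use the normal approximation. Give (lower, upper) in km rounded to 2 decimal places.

Pooled variance s_p² = [238·3² + 243·5²] / (239+244−2) = 17.0832, so s_p = 4.1332.
SE_diff = s_p·√(1/n₁ + 1/n₂) = 4.1332·√(1/239 + 1/244) = 0.3762.
z* = 2.576; margin = 2.576 × 0.3762 = 0.9691.
Difference = 20.4 − 22.7 = -2.3000.
-2.3000 ± 0.9691 → (-3.27, -1.33).

(-3.27, -1.33)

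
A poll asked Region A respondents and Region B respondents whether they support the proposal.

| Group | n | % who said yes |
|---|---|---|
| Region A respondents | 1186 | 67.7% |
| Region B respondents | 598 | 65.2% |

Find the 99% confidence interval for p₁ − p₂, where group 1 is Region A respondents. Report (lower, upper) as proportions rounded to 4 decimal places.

(-0.0362, 0.0862)

The two standard errors are √(0.6770×0.3230/1186) = 0.01358 and √(0.6520×0.3480/598) = 0.01948.
Because the samples are independent, SE_diff = √(0.01358² + 0.01948²) = 0.02375.
Using z* = 2.576 for 99%, ME = 2.576 × 0.02375 = 0.06118.
p̂₁ − p̂₂ = 0.0250; interval 0.0250 ± 0.06118 gives (-0.0362, 0.0862).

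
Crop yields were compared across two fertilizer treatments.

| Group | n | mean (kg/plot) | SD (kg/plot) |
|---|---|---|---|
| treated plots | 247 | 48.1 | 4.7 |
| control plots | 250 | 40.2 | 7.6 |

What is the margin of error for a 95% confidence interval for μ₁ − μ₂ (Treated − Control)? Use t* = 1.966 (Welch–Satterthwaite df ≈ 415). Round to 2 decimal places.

1.11

Per-group SEs: s₁/√n₁ = 4.7/√247 = 0.2991, s₂/√n₂ = 7.6/√250 = 0.4807.
Unpooled SE of the difference: √(0.08946081 + 0.23107249) = 0.5662.
Margin of error = t* · SE = 1.966 × 0.5662 = 1.1131.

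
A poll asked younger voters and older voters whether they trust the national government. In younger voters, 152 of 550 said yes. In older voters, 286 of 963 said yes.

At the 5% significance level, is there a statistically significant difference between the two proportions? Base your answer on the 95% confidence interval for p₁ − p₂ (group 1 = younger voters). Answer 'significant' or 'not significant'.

First, p̂₁ = 152/550 = 0.2764; p̂₂ = 286/963 = 0.2970.
The two standard errors are √(0.2764×0.7236/550) = 0.01907 and √(0.2970×0.7030/963) = 0.01472.
Because the samples are independent, SE_diff = √(0.01907² + 0.01472²) = 0.02409.
Using z* = 1.960 for 95%, ME = 1.960 × 0.02409 = 0.04722.
p̂₁ − p̂₂ = -0.0206; interval -0.0206 ± 0.04722 gives (-0.06782, 0.02662).
The interval (-0.06782, 0.02662) contains 0, so the difference is not significant.

not significant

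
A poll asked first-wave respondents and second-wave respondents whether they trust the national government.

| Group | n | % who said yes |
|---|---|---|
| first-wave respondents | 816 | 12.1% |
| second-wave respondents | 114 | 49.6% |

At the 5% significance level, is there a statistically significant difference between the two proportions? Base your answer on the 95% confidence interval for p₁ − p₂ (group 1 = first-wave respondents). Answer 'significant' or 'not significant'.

The two standard errors are √(0.1210×0.8790/816) = 0.01142 and √(0.4960×0.5040/114) = 0.04683.
Because the samples are independent, SE_diff = √(0.01142² + 0.04683²) = 0.04820.
Using z* = 1.960 for 95%, ME = 1.960 × 0.04820 = 0.09447.
p̂₁ − p̂₂ = -0.3750; interval -0.3750 ± 0.09447 gives (-0.46947, -0.28053).
The interval (-0.46947, -0.28053) does not contain 0, so the difference is significant.

significant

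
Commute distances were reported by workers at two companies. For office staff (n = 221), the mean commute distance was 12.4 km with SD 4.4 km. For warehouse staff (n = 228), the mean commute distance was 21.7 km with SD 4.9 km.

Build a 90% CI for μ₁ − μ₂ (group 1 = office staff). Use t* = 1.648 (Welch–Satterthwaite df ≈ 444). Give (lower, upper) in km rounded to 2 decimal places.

SE₁ = s₁/√n₁ = 4.4/√221 = 0.2960; SE₂ = 4.9/√228 = 0.3245.
Independent samples, unequal variances: SE_diff = √(SE₁² + SE₂²) = √(0.087616 + 0.10530025) = 0.4392.
t* = 1.648, so margin of error = 1.648 × 0.4392 = 0.7238.
Difference in means = 12.4 − 21.7 = -9.3000.
-9.3000 ± 0.7238 → (-10.02, -8.58).

(-10.02, -8.58)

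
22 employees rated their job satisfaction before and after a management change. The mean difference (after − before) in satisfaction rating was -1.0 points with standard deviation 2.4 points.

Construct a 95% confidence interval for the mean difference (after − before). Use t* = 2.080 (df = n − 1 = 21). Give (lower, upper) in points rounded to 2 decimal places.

(-2.06, 0.06)

Paired design: SE = s_d/√n = 2.4/√22 = 0.5117.
t* = 2.080; margin of error = 2.080 × 0.5117 = 1.0643.
-1.0 ± 1.0643 → (-2.06, 0.06).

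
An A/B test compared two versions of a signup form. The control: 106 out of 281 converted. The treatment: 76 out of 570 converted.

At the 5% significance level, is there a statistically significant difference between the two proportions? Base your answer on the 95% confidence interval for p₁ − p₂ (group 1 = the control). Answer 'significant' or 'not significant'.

significant

Sample proportions: 106/281 = 0.3772, 76/570 = 0.1333.
Each SE is √(p̂(1−p̂)/n): √(0.3772·0.6228/281) = 0.02891 and √(0.1333·0.8667/570) = 0.01424.
SE(p̂₁ − p̂₂) = √(SE₁² + SE₂²) = √(0.0008357881 + 0.0002027776) = 0.03223, since the two samples are independent.
At 95% confidence z* = 1.960; margin = 1.960 × 0.03223 = 0.06317.
The difference is 0.3772 − 0.1333 = 0.2439, so the interval is 0.2439 ± 0.06317 = (0.18073, 0.30707).
The interval (0.18073, 0.30707) does not contain 0, so the difference is significant.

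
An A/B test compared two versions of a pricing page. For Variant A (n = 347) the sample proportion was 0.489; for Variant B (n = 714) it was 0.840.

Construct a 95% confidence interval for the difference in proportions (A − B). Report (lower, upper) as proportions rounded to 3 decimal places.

SE₁ = √(p̂₁(1−p̂₁)/n₁) = √(0.4890·0.5110/347) = 0.02683; SE₂ = √(0.8400·0.1600/714) = 0.01372.
Independent samples: SE of the difference = √(SE₁² + SE₂²) = √(0.0007198489 + 0.0001882384) = 0.03013.
z* for 95% confidence is 1.960, so the margin of error is 1.960 × 0.03013 = 0.05905.
Point estimate p̂₁ − p̂₂ = 0.4890 − 0.8400 = -0.3510.
-0.3510 ± 0.05905 → (-0.410, -0.292).

(-0.410, -0.292)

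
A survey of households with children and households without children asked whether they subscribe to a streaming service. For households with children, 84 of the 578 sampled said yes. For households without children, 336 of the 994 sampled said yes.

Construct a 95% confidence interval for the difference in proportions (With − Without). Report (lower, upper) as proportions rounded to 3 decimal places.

p̂₁ = 84/578 = 0.1453 and p̂₂ = 336/994 = 0.3380.
SE₁ = √(p̂₁(1−p̂₁)/n₁) = √(0.1453·0.8547/578) = 0.01466; SE₂ = √(0.3380·0.6620/994) = 0.01500.
Independent samples: SE of the difference = √(SE₁² + SE₂²) = √(0.0002149156 + 0.000225) = 0.02097.
z* for 95% confidence is 1.960, so the margin of error is 1.960 × 0.02097 = 0.04110.
Point estimate p̂₁ − p̂₂ = 0.1453 − 0.3380 = -0.1927.
-0.1927 ± 0.04110 → (-0.234, -0.152).

(-0.234, -0.152)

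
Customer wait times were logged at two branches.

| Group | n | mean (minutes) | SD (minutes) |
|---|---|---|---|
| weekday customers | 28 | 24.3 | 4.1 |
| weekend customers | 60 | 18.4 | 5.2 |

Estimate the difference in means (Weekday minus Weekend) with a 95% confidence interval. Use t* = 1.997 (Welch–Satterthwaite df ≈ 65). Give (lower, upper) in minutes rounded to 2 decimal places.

(3.85, 7.95)

SE₁ = s₁/√n₁ = 4.1/√28 = 0.7748; SE₂ = 5.2/√60 = 0.6713.
Independent samples, unequal variances: SE_diff = √(SE₁² + SE₂²) = √(0.60031504 + 0.45064369) = 1.0252.
t* = 1.997, so margin of error = 1.997 × 1.0252 = 2.0473.
Difference in means = 24.3 − 18.4 = 5.9000.
5.9000 ± 2.0473 → (3.85, 7.95).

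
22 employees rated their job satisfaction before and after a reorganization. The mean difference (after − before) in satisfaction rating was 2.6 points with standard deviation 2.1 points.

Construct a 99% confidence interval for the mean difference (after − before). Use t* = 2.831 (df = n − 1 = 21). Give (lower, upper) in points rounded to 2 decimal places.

(1.33, 3.87)

Paired design: SE = s_d/√n = 2.1/√22 = 0.4477.
t* = 2.831; margin of error = 2.831 × 0.4477 = 1.2674.
2.6 ± 1.2674 → (1.33, 3.87).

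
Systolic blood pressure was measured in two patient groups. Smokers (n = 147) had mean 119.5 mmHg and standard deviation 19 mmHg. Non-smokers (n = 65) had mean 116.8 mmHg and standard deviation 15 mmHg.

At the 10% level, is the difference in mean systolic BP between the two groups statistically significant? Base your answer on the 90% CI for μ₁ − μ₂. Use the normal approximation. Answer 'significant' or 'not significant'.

SE₁ = s₁/√n₁ = 19/√147 = 1.5671; SE₂ = 15/√65 = 1.8605.
Independent samples, unequal variances: SE_diff = √(SE₁² + SE₂²) = √(2.45580241 + 3.46146025) = 2.4325.
z* = 1.645, so margin of error = 1.645 × 2.4325 = 4.0015.
Difference in means = 119.5 − 116.8 = 2.7000.
2.7000 ± 4.0015 → (-1.3015, 6.7015).
The interval (-1.3015, 6.7015) contains 0, so the difference is not significant.

not significant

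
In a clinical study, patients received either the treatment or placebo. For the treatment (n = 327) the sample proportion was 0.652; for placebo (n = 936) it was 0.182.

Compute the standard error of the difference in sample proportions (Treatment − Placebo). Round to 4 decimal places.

Each SE is √(p̂(1−p̂)/n): √(0.6520·0.3480/327) = 0.02634 and √(0.1820·0.8180/936) = 0.01261.
SE(p̂₁ − p̂₂) = √(SE₁² + SE₂²) = √(0.0006937956 + 0.0001590121) = 0.02920, since the two samples are independent.

0.0292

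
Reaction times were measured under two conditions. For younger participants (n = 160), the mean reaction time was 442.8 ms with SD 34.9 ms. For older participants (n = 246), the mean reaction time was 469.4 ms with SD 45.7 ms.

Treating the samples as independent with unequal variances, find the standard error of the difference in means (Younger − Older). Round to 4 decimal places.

Standard errors of each mean: 34.9/√160 = 2.7591 and 45.7/√246 = 2.9137.
SE(x̄₁ − x̄₂) = √(2.7591² + 2.9137²) = 4.0128 for independent samples with unequal variances.

4.0128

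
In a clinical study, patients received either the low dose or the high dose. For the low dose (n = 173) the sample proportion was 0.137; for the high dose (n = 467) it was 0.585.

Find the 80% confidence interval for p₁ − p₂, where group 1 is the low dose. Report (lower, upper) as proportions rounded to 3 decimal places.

(-0.492, -0.404)

The two standard errors are √(0.1370×0.8630/173) = 0.02614 and √(0.5850×0.4150/467) = 0.02280.
Because the samples are independent, SE_diff = √(0.02614² + 0.02280²) = 0.03469.
Using z* = 1.282 for 80%, ME = 1.282 × 0.03469 = 0.04447.
p̂₁ − p̂₂ = -0.4480; interval -0.4480 ± 0.04447 gives (-0.492, -0.404).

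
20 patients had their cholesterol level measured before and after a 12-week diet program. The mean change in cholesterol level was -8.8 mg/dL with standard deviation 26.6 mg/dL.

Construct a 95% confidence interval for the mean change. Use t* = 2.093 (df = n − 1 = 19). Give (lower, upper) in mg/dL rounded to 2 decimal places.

(-21.25, 3.65)

Paired design: SE = s_d/√n = 26.6/√20 = 5.9479.
t* = 2.093; margin of error = 2.093 × 5.9479 = 12.4490.
-8.8 ± 12.4490 → (-21.25, 3.65).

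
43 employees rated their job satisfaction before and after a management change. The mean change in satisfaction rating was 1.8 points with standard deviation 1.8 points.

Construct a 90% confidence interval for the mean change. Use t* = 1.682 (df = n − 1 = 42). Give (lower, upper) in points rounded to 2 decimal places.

(1.34, 2.26)

This is a matched-pairs design, so SE = s_d/√n = 1.8/√43 = 0.2745.
Margin = 1.682 × 0.2745 = 0.4617; the interval is 1.8 ± 0.4617 = (1.34, 2.26).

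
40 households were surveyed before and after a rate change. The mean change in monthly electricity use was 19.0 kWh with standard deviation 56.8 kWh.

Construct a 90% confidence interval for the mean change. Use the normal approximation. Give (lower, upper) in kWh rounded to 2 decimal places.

(4.23, 33.77)

This is a matched-pairs design, so SE = s_d/√n = 56.8/√40 = 8.9809.
Margin = 1.645 × 8.9809 = 14.7736; the interval is 19.0 ± 14.7736 = (4.23, 33.77).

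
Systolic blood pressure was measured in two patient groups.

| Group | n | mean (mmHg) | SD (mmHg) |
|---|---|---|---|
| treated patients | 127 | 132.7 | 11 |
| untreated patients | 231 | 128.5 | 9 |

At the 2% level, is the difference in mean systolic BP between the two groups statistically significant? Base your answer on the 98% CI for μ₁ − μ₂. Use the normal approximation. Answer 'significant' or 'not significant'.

significant

SE₁ = s₁/√n₁ = 11/√127 = 0.9761; SE₂ = 9/√231 = 0.5922.
Independent samples, unequal variances: SE_diff = √(SE₁² + SE₂²) = √(0.95277121 + 0.35070084) = 1.1417.
z* = 2.326, so margin of error = 2.326 × 1.1417 = 2.6556.
Difference in means = 132.7 − 128.5 = 4.2000.
4.2000 ± 2.6556 → (1.5444, 6.8556).
The interval (1.5444, 6.8556) does not contain 0, so the difference is significant.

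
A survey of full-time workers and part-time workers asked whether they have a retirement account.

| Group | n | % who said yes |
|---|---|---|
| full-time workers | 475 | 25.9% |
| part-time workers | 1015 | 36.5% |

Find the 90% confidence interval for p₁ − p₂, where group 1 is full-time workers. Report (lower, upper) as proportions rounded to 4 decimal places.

(-0.1474, -0.0646)

Each SE is √(p̂(1−p̂)/n): √(0.2590·0.7410/475) = 0.02010 and √(0.3650·0.6350/1015) = 0.01511.
SE(p̂₁ − p̂₂) = √(SE₁² + SE₂²) = √(0.00040401 + 0.0002283121) = 0.02515, since the two samples are independent.
At 90% confidence z* = 1.645; margin = 1.645 × 0.02515 = 0.04137.
The difference is 0.2590 − 0.3650 = -0.1060, so the interval is -0.1060 ± 0.04137 = (-0.1474, -0.0646).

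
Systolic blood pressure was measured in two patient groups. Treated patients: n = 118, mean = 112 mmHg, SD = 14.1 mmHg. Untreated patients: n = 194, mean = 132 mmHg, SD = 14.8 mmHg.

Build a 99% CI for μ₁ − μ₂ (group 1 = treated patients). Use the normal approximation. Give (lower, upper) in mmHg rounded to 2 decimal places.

Standard errors of each mean: 14.1/√118 = 1.2980 and 14.8/√194 = 1.0626.
SE(x̄₁ − x̄₂) = √(1.2980² + 1.0626²) = 1.6775 for independent samples with unequal variances.
With z* = 2.576, the margin is 2.576 × 1.6775 = 4.3212.
x̄₁ − x̄₂ = 112 − 132 = -20.0000; the interval is -20.0000 ± 4.3212 = (-24.32, -15.68).

(-24.32, -15.68)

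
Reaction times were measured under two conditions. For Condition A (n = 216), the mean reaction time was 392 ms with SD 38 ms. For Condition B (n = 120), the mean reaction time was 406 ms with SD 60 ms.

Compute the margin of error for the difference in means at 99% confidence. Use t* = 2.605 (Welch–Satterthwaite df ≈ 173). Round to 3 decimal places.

Per-group SEs: s₁/√n₁ = 38/√216 = 2.5856, s₂/√n₂ = 60/√120 = 5.4772.
Unpooled SE of the difference: √(6.68532736 + 29.99971984) = 6.0568.
Margin of error = t* · SE = 2.605 × 6.0568 = 15.7780.

15.778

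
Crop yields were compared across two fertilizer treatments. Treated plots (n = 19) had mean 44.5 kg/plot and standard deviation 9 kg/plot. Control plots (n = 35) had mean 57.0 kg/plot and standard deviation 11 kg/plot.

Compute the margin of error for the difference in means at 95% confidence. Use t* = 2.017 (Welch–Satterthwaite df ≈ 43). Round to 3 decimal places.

Per-group SEs: s₁/√n₁ = 9/√19 = 2.0647, s₂/√n₂ = 11/√35 = 1.8593.
Unpooled SE of the difference: √(4.26298609 + 3.45699649) = 2.7785.
Margin of error = t* · SE = 2.017 × 2.7785 = 5.6042.

5.604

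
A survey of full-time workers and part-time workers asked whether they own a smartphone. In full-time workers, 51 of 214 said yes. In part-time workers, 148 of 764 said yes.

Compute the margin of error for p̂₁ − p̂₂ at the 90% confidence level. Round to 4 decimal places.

First, p̂₁ = 51/214 = 0.2383; p̂₂ = 148/764 = 0.1937.
The two standard errors are √(0.2383×0.7617/214) = 0.02912 and √(0.1937×0.8063/764) = 0.01430.
Because the samples are independent, SE_diff = √(0.02912² + 0.01430²) = 0.03244.
Using z* = 1.645 for 90%, ME = 1.645 × 0.03244 = 0.05336.

0.0534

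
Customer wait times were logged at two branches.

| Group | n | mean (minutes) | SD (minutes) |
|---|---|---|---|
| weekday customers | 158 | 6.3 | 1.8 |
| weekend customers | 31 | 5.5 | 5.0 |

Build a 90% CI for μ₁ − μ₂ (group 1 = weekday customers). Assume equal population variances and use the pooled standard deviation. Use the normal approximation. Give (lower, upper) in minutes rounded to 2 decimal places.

(-0.04, 1.64)

s_p = √[((n₁−1)s₁² + (n₂−1)s₂²)/(n₁+n₂−2)] = √[(157·1.8² + 30·5.0²)/187] = 2.5944.
SE = 2.5944·√(1/158 + 1/31) = 0.5096.
With z* = 1.645, margin = 1.645 × 0.5096 = 0.8383.
x̄₁ − x̄₂ = 6.3 − 5.5 = 0.8000; interval 0.8000 ± 0.8383 = (-0.04, 1.64).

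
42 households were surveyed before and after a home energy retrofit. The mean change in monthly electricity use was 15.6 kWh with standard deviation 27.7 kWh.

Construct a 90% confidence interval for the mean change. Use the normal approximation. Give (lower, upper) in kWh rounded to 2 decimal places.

This is a matched-pairs design, so SE = s_d/√n = 27.7/√42 = 4.2742.
Margin = 1.645 × 4.2742 = 7.0311; the interval is 15.6 ± 7.0311 = (8.57, 22.63).

(8.57, 22.63)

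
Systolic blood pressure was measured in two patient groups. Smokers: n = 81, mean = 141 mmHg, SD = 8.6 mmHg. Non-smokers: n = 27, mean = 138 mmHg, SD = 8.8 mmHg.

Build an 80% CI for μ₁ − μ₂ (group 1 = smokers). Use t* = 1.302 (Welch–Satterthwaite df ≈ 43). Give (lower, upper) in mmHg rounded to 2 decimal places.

(0.47, 5.53)

SE₁ = s₁/√n₁ = 8.6/√81 = 0.9556; SE₂ = 8.8/√27 = 1.6936.
Independent samples, unequal variances: SE_diff = √(SE₁² + SE₂²) = √(0.91317136 + 2.86828096) = 1.9446.
t* = 1.302, so margin of error = 1.302 × 1.9446 = 2.5319.
Difference in means = 141 − 138 = 3.0000.
3.0000 ± 2.5319 → (0.47, 5.53).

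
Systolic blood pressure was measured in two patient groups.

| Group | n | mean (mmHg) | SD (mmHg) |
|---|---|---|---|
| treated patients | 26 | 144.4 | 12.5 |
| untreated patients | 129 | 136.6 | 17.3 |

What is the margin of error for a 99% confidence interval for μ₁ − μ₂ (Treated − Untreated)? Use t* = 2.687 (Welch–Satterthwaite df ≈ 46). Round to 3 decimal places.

Standard errors of each mean: 12.5/√26 = 2.4515 and 17.3/√129 = 1.5232.
SE(x̄₁ − x̄₂) = √(2.4515² + 1.5232²) = 2.8862 for independent samples with unequal variances.
With t* = 2.687, the margin is 2.687 × 2.8862 = 7.7552.

7.755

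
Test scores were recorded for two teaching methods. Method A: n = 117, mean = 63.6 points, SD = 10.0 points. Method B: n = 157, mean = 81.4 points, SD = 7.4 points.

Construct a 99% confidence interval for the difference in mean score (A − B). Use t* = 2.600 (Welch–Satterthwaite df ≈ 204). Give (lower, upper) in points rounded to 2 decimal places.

Standard errors of each mean: 10.0/√117 = 0.9245 and 7.4/√157 = 0.5906.
SE(x̄₁ − x̄₂) = √(0.9245² + 0.5906²) = 1.0970 for independent samples with unequal variances.
With t* = 2.600, the margin is 2.600 × 1.0970 = 2.8522.
x̄₁ − x̄₂ = 63.6 − 81.4 = -17.8000; the interval is -17.8000 ± 2.8522 = (-20.65, -14.95).

(-20.65, -14.95)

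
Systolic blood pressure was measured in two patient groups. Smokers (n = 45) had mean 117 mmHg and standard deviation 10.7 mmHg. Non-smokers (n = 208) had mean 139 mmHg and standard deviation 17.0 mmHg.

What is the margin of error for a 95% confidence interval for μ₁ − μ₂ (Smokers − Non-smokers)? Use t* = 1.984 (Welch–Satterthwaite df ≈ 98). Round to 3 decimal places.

3.935

Standard errors of each mean: 10.7/√45 = 1.5951 and 17.0/√208 = 1.1787.
SE(x̄₁ − x̄₂) = √(1.5951² + 1.1787²) = 1.9834 for independent samples with unequal variances.
With t* = 1.984, the margin is 1.984 × 1.9834 = 3.9351.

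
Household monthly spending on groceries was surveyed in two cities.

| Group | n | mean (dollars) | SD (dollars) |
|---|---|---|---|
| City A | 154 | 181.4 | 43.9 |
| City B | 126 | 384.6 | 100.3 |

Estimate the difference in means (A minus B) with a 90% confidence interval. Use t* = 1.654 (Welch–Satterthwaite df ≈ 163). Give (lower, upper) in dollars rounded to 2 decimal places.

Per-group SEs: s₁/√n₁ = 43.9/√154 = 3.5376, s₂/√n₂ = 100.3/√126 = 8.9354.
Unpooled SE of the difference: √(12.51461376 + 79.84137316) = 9.6102.
Margin of error = t* · SE = 1.654 × 9.6102 = 15.8953.
x̄₁ − x̄₂ = 181.4 − 384.6 = -203.2000.
CI: -203.2000 ± 15.8953 = (-219.10, -187.30).

(-219.10, -187.30)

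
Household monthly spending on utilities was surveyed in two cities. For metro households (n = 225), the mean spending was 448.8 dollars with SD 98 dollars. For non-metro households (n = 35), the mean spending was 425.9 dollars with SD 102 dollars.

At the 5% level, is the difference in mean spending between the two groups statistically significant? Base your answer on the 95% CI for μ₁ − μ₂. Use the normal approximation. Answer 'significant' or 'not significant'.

not significant

SE₁ = s₁/√n₁ = 98/√225 = 6.5333; SE₂ = 102/√35 = 17.2411.
Independent samples, unequal variances: SE_diff = √(SE₁² + SE₂²) = √(42.68400889 + 297.25552921) = 18.4374.
z* = 1.960, so margin of error = 1.960 × 18.4374 = 36.1373.
Difference in means = 448.8 − 425.9 = 22.9000.
22.9000 ± 36.1373 → (-13.2373, 59.0373).
The interval (-13.2373, 59.0373) contains 0, so the difference is not significant.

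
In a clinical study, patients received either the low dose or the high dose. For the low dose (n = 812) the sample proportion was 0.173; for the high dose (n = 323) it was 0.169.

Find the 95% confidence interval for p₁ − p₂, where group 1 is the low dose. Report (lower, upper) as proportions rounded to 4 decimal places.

Each SE is √(p̂(1−p̂)/n): √(0.1730·0.8270/812) = 0.01327 and √(0.1690·0.8310/323) = 0.02085.
SE(p̂₁ − p̂₂) = √(SE₁² + SE₂²) = √(0.0001760929 + 0.0004347225) = 0.02471, since the two samples are independent.
At 95% confidence z* = 1.960; margin = 1.960 × 0.02471 = 0.04843.
The difference is 0.1730 − 0.1690 = 0.0040, so the interval is 0.0040 ± 0.04843 = (-0.0444, 0.0524).

(-0.0444, 0.0524)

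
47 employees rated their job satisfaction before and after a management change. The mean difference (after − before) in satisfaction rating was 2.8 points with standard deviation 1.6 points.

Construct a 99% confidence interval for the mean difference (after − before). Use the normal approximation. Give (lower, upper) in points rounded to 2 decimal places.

(2.20, 3.40)

This is a matched-pairs design, so SE = s_d/√n = 1.6/√47 = 0.2334.
Margin = 2.576 × 0.2334 = 0.6012; the interval is 2.8 ± 0.6012 = (2.20, 3.40).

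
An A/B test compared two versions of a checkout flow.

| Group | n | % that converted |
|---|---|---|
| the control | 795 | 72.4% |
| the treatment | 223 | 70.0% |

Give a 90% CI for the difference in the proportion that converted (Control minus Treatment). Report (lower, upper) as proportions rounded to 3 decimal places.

The two standard errors are √(0.7240×0.2760/795) = 0.01585 and √(0.7000×0.3000/223) = 0.03069.
Because the samples are independent, SE_diff = √(0.01585² + 0.03069²) = 0.03454.
Using z* = 1.645 for 90%, ME = 1.645 × 0.03454 = 0.05682.
p̂₁ − p̂₂ = 0.0240; interval 0.0240 ± 0.05682 gives (-0.033, 0.081).

(-0.033, 0.081)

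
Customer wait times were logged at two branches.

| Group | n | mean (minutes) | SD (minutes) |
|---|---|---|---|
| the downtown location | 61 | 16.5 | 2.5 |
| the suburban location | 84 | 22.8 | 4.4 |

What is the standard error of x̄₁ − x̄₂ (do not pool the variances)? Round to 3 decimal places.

0.577

Per-group SEs: s₁/√n₁ = 2.5/√61 = 0.3201, s₂/√n₂ = 4.4/√84 = 0.4801.
Unpooled SE of the difference: √(0.10246401 + 0.23049601) = 0.5770.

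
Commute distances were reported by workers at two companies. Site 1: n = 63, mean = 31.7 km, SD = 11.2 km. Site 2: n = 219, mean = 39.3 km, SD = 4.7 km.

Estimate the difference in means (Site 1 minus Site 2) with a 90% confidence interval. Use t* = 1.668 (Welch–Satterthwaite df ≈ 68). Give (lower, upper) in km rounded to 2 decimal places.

Standard errors of each mean: 11.2/√63 = 1.4111 and 4.7/√219 = 0.3176.
SE(x̄₁ − x̄₂) = √(1.4111² + 0.3176²) = 1.4464 for independent samples with unequal variances.
With t* = 1.668, the margin is 1.668 × 1.4464 = 2.4126.
x̄₁ − x̄₂ = 31.7 − 39.3 = -7.6000; the interval is -7.6000 ± 2.4126 = (-10.01, -5.19).

(-10.01, -5.19)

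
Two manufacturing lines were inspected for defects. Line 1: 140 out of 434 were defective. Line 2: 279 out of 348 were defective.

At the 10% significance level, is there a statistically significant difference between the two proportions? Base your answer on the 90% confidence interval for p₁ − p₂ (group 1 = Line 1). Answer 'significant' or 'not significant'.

Sample proportions: 140/434 = 0.3226, 279/348 = 0.8017.
Each SE is √(p̂(1−p̂)/n): √(0.3226·0.6774/434) = 0.02244 and √(0.8017·0.1983/348) = 0.02137.
SE(p̂₁ − p̂₂) = √(SE₁² + SE₂²) = √(0.0005035536 + 0.0004566769) = 0.03099, since the two samples are independent.
At 90% confidence z* = 1.645; margin = 1.645 × 0.03099 = 0.05098.
The difference is 0.3226 − 0.8017 = -0.4791, so the interval is -0.4791 ± 0.05098 = (-0.53008, -0.42812).
The interval (-0.53008, -0.42812) does not contain 0, so the difference is significant.

significant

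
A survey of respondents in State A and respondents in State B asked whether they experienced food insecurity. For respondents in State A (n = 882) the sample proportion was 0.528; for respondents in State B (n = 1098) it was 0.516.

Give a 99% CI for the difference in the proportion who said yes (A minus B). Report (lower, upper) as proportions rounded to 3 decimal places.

SE₁ = √(p̂₁(1−p̂₁)/n₁) = √(0.5280·0.4720/882) = 0.01681; SE₂ = √(0.5160·0.4840/1098) = 0.01508.
Independent samples: SE of the difference = √(SE₁² + SE₂²) = √(0.0002825761 + 0.0002274064) = 0.02258.
z* for 99% confidence is 2.576, so the margin of error is 2.576 × 0.02258 = 0.05817.
Point estimate p̂₁ − p̂₂ = 0.5280 − 0.5160 = 0.0120.
0.0120 ± 0.05817 → (-0.046, 0.070).

(-0.046, 0.070)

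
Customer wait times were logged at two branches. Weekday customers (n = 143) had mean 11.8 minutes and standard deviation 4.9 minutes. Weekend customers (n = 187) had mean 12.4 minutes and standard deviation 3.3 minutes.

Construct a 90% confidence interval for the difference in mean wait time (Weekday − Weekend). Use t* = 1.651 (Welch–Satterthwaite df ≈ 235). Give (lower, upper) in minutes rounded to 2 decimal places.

(-1.39, 0.19)

Standard errors of each mean: 4.9/√143 = 0.4098 and 3.3/√187 = 0.2413.
SE(x̄₁ − x̄₂) = √(0.4098² + 0.2413²) = 0.4756 for independent samples with unequal variances.
With t* = 1.651, the margin is 1.651 × 0.4756 = 0.7852.
x̄₁ − x̄₂ = 11.8 − 12.4 = -0.6000; the interval is -0.6000 ± 0.7852 = (-1.39, 0.19).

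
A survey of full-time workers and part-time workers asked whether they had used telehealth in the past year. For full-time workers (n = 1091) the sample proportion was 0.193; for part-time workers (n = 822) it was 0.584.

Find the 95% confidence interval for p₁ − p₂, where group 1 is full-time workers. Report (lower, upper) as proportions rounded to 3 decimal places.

(-0.432, -0.350)

Each SE is √(p̂(1−p̂)/n): √(0.1930·0.8070/1091) = 0.01195 and √(0.5840·0.4160/822) = 0.01719.
SE(p̂₁ − p̂₂) = √(SE₁² + SE₂²) = √(0.0001428025 + 0.0002954961) = 0.02094, since the two samples are independent.
At 95% confidence z* = 1.960; margin = 1.960 × 0.02094 = 0.04104.
The difference is 0.1930 − 0.5840 = -0.3910, so the interval is -0.3910 ± 0.04104 = (-0.432, -0.350).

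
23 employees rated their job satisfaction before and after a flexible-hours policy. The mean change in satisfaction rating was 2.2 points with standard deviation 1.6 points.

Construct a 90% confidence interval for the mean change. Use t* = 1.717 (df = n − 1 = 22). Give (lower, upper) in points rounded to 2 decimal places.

Paired design: SE = s_d/√n = 1.6/√23 = 0.3336.
t* = 1.717; margin of error = 1.717 × 0.3336 = 0.5728.
2.2 ± 0.5728 → (1.63, 2.77).

(1.63, 2.77)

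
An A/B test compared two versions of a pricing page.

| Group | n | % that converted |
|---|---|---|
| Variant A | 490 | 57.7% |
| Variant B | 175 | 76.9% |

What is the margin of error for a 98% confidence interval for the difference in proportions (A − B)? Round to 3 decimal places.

SE₁ = √(p̂₁(1−p̂₁)/n₁) = √(0.5770·0.4230/490) = 0.02232; SE₂ = √(0.7690·0.2310/175) = 0.03186.
Independent samples: SE of the difference = √(SE₁² + SE₂²) = √(0.0004981824 + 0.0010150596) = 0.03890.
z* for 98% confidence is 2.326, so the margin of error is 2.326 × 0.03890 = 0.09048.

0.090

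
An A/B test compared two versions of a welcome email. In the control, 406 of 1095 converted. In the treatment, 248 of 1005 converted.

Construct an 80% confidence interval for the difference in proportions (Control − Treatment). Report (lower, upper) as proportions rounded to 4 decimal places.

First, p̂₁ = 406/1095 = 0.3708; p̂₂ = 248/1005 = 0.2468.
The two standard errors are √(0.3708×0.6292/1095) = 0.01460 and √(0.2468×0.7532/1005) = 0.01360.
Because the samples are independent, SE_diff = √(0.01460² + 0.01360²) = 0.01995.
Using z* = 1.282 for 80%, ME = 1.282 × 0.01995 = 0.02558.
p̂₁ − p̂₂ = 0.1240; interval 0.1240 ± 0.02558 gives (0.0984, 0.1496).

(0.0984, 0.1496)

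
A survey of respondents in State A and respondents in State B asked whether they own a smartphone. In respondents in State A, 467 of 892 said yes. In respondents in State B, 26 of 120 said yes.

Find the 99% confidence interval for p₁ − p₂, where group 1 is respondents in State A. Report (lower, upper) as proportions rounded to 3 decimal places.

First, p̂₁ = 467/892 = 0.5235; p̂₂ = 26/120 = 0.2167.
The two standard errors are √(0.5235×0.4765/892) = 0.01672 and √(0.2167×0.7833/120) = 0.03761.
Because the samples are independent, SE_diff = √(0.01672² + 0.03761²) = 0.04116.
Using z* = 2.576 for 99%, ME = 2.576 × 0.04116 = 0.10603.
p̂₁ − p̂₂ = 0.3068; interval 0.3068 ± 0.10603 gives (0.201, 0.413).

(0.201, 0.413)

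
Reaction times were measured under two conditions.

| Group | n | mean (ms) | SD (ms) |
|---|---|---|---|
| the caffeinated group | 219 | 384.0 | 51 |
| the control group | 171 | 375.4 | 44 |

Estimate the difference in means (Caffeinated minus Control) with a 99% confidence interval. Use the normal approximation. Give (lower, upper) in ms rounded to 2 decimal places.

(-3.81, 21.01)

Per-group SEs: s₁/√n₁ = 51/√219 = 3.4463, s₂/√n₂ = 44/√171 = 3.3648.
Unpooled SE of the difference: √(11.87698369 + 11.32187904) = 4.8165.
Margin of error = z* · SE = 2.576 × 4.8165 = 12.4073.
x̄₁ − x̄₂ = 384.0 − 375.4 = 8.6000.
CI: 8.6000 ± 12.4073 = (-3.81, 21.01).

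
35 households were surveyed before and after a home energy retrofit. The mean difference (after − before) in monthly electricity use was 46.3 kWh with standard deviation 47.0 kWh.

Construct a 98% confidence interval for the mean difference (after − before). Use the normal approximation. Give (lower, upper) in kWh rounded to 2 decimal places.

(27.82, 64.78)

This is a matched-pairs design, so SE = s_d/√n = 47.0/√35 = 7.9444.
Margin = 2.326 × 7.9444 = 18.4787; the interval is 46.3 ± 18.4787 = (27.82, 64.78).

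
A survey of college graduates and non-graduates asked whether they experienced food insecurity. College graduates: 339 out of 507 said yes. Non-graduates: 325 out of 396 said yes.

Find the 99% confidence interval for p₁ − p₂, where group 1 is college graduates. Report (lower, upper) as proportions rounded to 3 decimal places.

p̂₁ = 339/507 = 0.6686 and p̂₂ = 325/396 = 0.8207.
SE₁ = √(p̂₁(1−p̂₁)/n₁) = √(0.6686·0.3314/507) = 0.02091; SE₂ = √(0.8207·0.1793/396) = 0.01928.
Independent samples: SE of the difference = √(SE₁² + SE₂²) = √(0.0004372281 + 0.0003717184) = 0.02844.
z* for 99% confidence is 2.576, so the margin of error is 2.576 × 0.02844 = 0.07326.
Point estimate p̂₁ − p̂₂ = 0.6686 − 0.8207 = -0.1521.
-0.1521 ± 0.07326 → (-0.225, -0.079).

(-0.225, -0.079)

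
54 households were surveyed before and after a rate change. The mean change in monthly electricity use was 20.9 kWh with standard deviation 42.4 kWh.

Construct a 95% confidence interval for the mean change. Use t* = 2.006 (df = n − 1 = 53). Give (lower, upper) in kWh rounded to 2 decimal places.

Paired design: SE = s_d/√n = 42.4/√54 = 5.7699.
t* = 2.006; margin of error = 2.006 × 5.7699 = 11.5744.
20.9 ± 11.5744 → (9.33, 32.47).

(9.33, 32.47)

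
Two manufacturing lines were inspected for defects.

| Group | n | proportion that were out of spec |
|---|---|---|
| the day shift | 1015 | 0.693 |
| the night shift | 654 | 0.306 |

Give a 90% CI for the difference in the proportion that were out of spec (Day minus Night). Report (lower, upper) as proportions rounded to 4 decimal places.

(0.3490, 0.4250)

The two standard errors are √(0.6930×0.3070/1015) = 0.01448 and √(0.3060×0.6940/654) = 0.01802.
Because the samples are independent, SE_diff = √(0.01448² + 0.01802²) = 0.02312.
Using z* = 1.645 for 90%, ME = 1.645 × 0.02312 = 0.03803.
p̂₁ − p̂₂ = 0.3870; interval 0.3870 ± 0.03803 gives (0.3490, 0.4250).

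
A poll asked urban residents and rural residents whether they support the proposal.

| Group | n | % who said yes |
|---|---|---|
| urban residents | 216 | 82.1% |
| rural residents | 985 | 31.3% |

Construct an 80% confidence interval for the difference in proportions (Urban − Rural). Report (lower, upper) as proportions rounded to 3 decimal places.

(0.470, 0.546)

The two standard errors are √(0.8210×0.1790/216) = 0.02608 and √(0.3130×0.6870/985) = 0.01478.
Because the samples are independent, SE_diff = √(0.02608² + 0.01478²) = 0.02998.
Using z* = 1.282 for 80%, ME = 1.282 × 0.02998 = 0.03843.
p̂₁ − p̂₂ = 0.5080; interval 0.5080 ± 0.03843 gives (0.470, 0.546).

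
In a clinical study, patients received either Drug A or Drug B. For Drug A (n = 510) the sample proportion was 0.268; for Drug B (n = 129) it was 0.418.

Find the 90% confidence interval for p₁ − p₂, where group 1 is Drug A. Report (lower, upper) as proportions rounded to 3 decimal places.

The two standard errors are √(0.2680×0.7320/510) = 0.01961 and √(0.4180×0.5820/129) = 0.04343.
Because the samples are independent, SE_diff = √(0.01961² + 0.04343²) = 0.04765.
Using z* = 1.645 for 90%, ME = 1.645 × 0.04765 = 0.07838.
p̂₁ − p̂₂ = -0.1500; interval -0.1500 ± 0.07838 gives (-0.228, -0.072).

(-0.228, -0.072)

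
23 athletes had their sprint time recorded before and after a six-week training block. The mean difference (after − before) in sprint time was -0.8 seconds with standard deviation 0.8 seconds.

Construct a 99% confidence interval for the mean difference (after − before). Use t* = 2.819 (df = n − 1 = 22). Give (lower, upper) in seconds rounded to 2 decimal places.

Paired design: SE = s_d/√n = 0.8/√23 = 0.1668.
t* = 2.819; margin of error = 2.819 × 0.1668 = 0.4702.
-0.8 ± 0.4702 → (-1.27, -0.33).

(-1.27, -0.33)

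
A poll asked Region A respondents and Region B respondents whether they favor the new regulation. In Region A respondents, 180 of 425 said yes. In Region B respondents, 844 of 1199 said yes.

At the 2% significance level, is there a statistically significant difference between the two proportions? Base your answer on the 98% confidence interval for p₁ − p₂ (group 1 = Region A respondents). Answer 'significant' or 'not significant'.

significant

First, p̂₁ = 180/425 = 0.4235; p̂₂ = 844/1199 = 0.7039.
The two standard errors are √(0.4235×0.5765/425) = 0.02397 and √(0.7039×0.2961/1199) = 0.01318.
Because the samples are independent, SE_diff = √(0.02397² + 0.01318²) = 0.02735.
Using z* = 2.326 for 98%, ME = 2.326 × 0.02735 = 0.06362.
p̂₁ − p̂₂ = -0.2804; interval -0.2804 ± 0.06362 gives (-0.34402, -0.21678).
The interval (-0.34402, -0.21678) does not contain 0, so the difference is significant.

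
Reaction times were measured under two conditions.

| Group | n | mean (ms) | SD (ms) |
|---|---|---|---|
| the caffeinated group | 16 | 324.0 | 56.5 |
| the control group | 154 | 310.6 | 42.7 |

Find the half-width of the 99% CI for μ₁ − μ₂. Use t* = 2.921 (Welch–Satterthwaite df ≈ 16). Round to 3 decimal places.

Per-group SEs: s₁/√n₁ = 56.5/√16 = 14.1250, s₂/√n₂ = 42.7/√154 = 3.4409.
Unpooled SE of the difference: √(199.515625 + 11.83979281) = 14.5381.
Margin of error = t* · SE = 2.921 × 14.5381 = 42.4658.

42.466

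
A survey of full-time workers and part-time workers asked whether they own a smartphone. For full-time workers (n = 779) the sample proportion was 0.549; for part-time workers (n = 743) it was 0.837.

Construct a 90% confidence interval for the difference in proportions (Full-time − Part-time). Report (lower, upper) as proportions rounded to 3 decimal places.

(-0.325, -0.251)

Each SE is √(p̂(1−p̂)/n): √(0.5490·0.4510/779) = 0.01783 and √(0.8370·0.1630/743) = 0.01355.
SE(p̂₁ − p̂₂) = √(SE₁² + SE₂²) = √(0.0003179089 + 0.0001836025) = 0.02239, since the two samples are independent.
At 90% confidence z* = 1.645; margin = 1.645 × 0.02239 = 0.03683.
The difference is 0.5490 − 0.8370 = -0.2880, so the interval is -0.2880 ± 0.03683 = (-0.325, -0.251).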